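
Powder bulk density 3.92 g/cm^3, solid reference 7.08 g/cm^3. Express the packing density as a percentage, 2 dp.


Packing = (3.92/7.08)*100 = 55.37 %


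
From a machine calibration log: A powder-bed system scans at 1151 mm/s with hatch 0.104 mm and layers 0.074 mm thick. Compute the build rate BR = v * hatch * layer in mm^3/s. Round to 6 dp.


Rate = 1151 * 0.104 * 0.074 = 8.858096 mm^3/s


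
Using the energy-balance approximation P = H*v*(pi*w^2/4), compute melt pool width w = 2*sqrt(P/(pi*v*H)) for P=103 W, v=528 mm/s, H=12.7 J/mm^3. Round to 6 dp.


w = 2*sqrt(103/(pi*528*12.7)) = 0.139848 mm


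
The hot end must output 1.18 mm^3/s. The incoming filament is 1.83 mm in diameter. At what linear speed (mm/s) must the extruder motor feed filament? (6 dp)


A = pi*(1.83/2)^2 = 2.63022
v = 1.18 / 2.63022 = 0.448632 mm/s


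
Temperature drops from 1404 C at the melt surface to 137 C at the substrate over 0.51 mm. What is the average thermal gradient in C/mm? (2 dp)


G = (1404-137)/0.51 = 2484.31 C/mm


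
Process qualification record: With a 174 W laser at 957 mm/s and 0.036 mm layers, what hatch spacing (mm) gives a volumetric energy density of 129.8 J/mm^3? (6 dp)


h = 174 / (129.8*957*0.036) = 0.03891 mm


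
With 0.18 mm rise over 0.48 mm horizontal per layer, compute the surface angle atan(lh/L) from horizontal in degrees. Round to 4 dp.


angle = atan(0.18/0.48) = 20.556 degrees


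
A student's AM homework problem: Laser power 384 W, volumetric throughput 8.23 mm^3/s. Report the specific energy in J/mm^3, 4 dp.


SE = 384 / 8.23 = 46.6586 J/mm^3


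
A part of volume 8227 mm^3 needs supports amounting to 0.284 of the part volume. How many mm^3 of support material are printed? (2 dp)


V_support = 8227 * 0.284 = 2336.47 mm^3


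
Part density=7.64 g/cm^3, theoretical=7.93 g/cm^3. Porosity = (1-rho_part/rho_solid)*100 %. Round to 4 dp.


Porosity = (1-7.64/7.93)*100 = 3.657 %


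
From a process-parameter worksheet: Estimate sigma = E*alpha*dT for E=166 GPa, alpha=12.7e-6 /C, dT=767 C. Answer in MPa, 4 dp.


sigma = 166*1000 * 12.7e-6 * 767 = 1616.9894 MPa


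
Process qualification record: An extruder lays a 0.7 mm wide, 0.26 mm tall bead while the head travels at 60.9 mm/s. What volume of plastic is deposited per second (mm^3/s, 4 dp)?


Rate = 0.7 * 0.26 * 60.9 = 11.0838 mm^3/s


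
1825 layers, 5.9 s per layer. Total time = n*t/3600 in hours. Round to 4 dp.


t = 1825 * 5.9 / 3600 = 2.991 hrs


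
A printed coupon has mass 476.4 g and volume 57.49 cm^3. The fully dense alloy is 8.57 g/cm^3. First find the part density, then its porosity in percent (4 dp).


rho_part = 476.4 / 57.49 = 8.28665855 g/cm^3
Porosity = (1 - 8.28665855/8.57)*100 = 3.3062 %


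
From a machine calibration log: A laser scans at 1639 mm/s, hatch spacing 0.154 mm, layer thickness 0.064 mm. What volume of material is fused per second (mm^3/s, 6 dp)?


Rate = 1639 * 0.154 * 0.064 = 16.153984 mm^3/s


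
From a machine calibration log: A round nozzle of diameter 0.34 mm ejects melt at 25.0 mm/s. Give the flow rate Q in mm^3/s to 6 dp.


A = pi*(0.34/2)^2 = 0.09079203 mm^2
Q = 0.09079203 * 25.0 = 2.269801 mm^3/s


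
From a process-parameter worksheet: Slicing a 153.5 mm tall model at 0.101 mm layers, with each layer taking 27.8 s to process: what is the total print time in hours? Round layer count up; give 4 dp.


Layers = ceil(153.5/0.101) = 1520
t = 1520 * 27.8 / 3600 = 11.7378 hrs


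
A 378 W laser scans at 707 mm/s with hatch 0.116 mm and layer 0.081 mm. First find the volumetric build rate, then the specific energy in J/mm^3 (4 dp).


Build rate = 707 * 0.116 * 0.081 = 6.642972 mm^3/s
SE = 378 / 6.642972 = 56.9022 J/mm^3


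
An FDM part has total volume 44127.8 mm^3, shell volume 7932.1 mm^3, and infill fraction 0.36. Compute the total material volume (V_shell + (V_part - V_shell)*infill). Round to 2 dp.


V_infill = (44127.8 - 7932.1) * 0.36 = 13030.45
V_total = 7932.1 + 13030.45 = 20962.55 mm^3


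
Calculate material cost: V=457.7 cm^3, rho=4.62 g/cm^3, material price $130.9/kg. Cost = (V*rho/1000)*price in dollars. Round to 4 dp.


Mass = 457.7*4.62/1000 = 2.114574 kg
Cost = 2.114574 * 130.9 = 276.7977 $


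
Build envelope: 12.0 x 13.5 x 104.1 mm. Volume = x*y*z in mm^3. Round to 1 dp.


V = 12.0 * 13.5 * 104.1 = 16864.2 mm^3


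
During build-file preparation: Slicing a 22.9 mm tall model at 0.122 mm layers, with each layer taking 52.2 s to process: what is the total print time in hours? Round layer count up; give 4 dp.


Layers = ceil(22.9/0.122) = 188
t = 188 * 52.2 / 3600 = 2.726 hrs


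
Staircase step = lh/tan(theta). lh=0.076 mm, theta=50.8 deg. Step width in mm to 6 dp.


step = 0.076 / tan(50.8) = 0.061984 mm


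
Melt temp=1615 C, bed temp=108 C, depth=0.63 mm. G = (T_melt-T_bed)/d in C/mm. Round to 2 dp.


G = (1615-108)/0.63 = 2392.06 C/mm


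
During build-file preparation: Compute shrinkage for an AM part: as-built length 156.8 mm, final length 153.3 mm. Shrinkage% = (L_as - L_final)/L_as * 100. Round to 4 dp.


Shrinkage = ((156.8-153.3)/156.8)*100 = 2.2321 %


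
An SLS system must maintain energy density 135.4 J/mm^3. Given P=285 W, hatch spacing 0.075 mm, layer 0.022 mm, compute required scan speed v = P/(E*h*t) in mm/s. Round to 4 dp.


v = 285 / (135.4*0.075*0.022) = 1275.6815 mm/s


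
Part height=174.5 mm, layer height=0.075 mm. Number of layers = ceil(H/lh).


Layers = ceil(174.5/0.075) = 2327


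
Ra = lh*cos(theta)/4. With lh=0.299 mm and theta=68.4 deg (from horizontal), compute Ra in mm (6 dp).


Ra = 0.299 * cos(68.4) / 4 = 0.027517 mm


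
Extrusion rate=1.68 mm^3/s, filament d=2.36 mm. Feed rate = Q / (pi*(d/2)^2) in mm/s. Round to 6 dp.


A = pi*(2.36/2)^2 = 4.374354
v = 1.68 / 4.374354 = 0.384057 mm/s


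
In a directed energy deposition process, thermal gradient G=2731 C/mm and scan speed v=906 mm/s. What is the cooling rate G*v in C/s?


CR = 2731 * 906 = 2474286 C/s


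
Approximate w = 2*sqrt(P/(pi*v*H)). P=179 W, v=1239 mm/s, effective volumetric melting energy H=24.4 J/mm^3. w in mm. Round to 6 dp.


w = 2*sqrt(179/(pi*1239*24.4)) = 0.086826 mm


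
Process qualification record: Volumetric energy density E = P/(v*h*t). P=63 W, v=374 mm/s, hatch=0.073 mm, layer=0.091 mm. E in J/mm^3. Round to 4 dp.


E = 63 / (374*0.073*0.091) = 25.3574 J/mm^3


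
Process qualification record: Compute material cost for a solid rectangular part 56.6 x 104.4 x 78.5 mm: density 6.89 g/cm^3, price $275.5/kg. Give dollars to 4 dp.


V = 56.6 * 104.4 * 78.5 = 463859.64 mm^3 = 463.85964 cm^3
Mass = 463.85964 * 6.89 / 1000 = 3.19599292 kg
Cost = 3.19599292 * 275.5 = 880.496 $


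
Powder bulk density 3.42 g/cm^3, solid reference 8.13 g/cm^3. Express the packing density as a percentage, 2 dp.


Packing = (3.42/8.13)*100 = 42.07 %


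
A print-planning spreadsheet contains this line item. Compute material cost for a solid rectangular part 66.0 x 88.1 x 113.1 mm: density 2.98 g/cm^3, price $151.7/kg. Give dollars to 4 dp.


V = 66.0 * 88.1 * 113.1 = 657631.26 mm^3 = 657.63126 cm^3
Mass = 657.63126 * 2.98 / 1000 = 1.95974115 kg
Cost = 1.95974115 * 151.7 = 297.2927 $


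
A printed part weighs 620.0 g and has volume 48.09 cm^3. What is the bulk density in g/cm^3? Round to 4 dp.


rho = 620.0 / 48.09 = 12.8925 g/cm^3


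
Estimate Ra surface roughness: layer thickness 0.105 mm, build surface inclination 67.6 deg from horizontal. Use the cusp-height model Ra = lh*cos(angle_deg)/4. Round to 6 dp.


Ra = 0.105 * cos(67.6) / 4 = 0.010003 mm


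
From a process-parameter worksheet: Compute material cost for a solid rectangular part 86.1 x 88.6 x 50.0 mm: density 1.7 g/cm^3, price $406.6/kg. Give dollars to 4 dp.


V = 86.1 * 88.6 * 50.0 = 381423.0 mm^3 = 381.423 cm^3
Mass = 381.423 * 1.7 / 1000 = 0.6484191 kg
Cost = 0.6484191 * 406.6 = 263.6472 $


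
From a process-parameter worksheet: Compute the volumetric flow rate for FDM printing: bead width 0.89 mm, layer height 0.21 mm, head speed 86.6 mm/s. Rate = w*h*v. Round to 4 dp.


Rate = 0.89 * 0.21 * 86.6 = 16.1855 mm^3/s


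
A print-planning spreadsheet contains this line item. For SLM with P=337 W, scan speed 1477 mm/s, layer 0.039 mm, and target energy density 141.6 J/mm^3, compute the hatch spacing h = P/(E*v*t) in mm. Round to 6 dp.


h = 337 / (141.6*1477*0.039) = 0.041316 mm


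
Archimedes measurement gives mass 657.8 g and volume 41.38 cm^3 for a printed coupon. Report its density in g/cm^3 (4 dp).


rho = 657.8 / 41.38 = 15.8966 g/cm^3


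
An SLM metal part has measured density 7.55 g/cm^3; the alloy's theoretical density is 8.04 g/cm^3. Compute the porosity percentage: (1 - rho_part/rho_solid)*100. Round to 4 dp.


Porosity = (1-7.55/8.04)*100 = 6.0945 %


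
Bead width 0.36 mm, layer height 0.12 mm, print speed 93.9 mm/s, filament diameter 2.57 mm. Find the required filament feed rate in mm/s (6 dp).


Q = 0.36 * 0.12 * 93.9 = 4.05648 mm^3/s
A_fil = pi*(2.57/2)^2 = 5.18747633 mm^2
v_feed = 4.05648 / 5.18747633 = 0.781976 mm/s


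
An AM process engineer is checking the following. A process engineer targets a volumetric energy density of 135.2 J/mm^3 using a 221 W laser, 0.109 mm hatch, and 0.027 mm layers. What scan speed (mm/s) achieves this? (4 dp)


v = 221 / (135.2*0.109*0.027) = 555.4249 mm/s


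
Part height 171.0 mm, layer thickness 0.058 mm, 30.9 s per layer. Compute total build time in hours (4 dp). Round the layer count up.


Layers = ceil(171.0/0.058) = 2949
t = 2949 * 30.9 / 3600 = 25.3123 hrs


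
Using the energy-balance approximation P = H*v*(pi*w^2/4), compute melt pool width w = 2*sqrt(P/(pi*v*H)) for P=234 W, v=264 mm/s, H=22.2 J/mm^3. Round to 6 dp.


w = 2*sqrt(234/(pi*264*22.2)) = 0.225468 mm


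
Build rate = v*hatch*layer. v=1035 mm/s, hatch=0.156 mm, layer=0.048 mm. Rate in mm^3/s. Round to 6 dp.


Rate = 1035 * 0.156 * 0.048 = 7.75008 mm^3/s


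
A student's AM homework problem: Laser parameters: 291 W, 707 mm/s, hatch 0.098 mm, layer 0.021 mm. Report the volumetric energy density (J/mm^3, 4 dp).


E = 291 / (707*0.098*0.021) = 199.9992 J/mm^3


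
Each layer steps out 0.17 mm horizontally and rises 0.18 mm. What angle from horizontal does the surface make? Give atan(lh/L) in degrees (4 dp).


angle = atan(0.18/0.17) = 46.6366 degrees


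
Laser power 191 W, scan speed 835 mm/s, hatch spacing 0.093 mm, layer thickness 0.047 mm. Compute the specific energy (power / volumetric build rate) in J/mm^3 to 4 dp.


Build rate = 835 * 0.093 * 0.047 = 3.649785 mm^3/s
SE = 191 / 3.649785 = 52.3318 J/mm^3


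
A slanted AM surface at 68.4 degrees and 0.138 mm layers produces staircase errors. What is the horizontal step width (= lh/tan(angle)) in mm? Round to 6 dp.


step = 0.138 / tan(68.4) = 0.054638 mm


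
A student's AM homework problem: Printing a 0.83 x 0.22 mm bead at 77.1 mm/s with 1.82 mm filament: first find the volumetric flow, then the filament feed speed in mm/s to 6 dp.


Q = 0.83 * 0.22 * 77.1 = 14.07846 mm^3/s
A_fil = pi*(1.82/2)^2 = 2.60155288 mm^2
v_feed = 14.07846 / 2.60155288 = 5.41156 mm/s


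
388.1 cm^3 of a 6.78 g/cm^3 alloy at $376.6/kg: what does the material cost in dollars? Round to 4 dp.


Mass = 388.1*6.78/1000 = 2.631318 kg
Cost = 2.631318 * 376.6 = 990.9544 $


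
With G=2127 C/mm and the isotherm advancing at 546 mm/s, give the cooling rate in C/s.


CR = 2127 * 546 = 1161342 C/s


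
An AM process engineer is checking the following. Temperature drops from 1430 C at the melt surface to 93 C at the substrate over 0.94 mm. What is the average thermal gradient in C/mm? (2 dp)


G = (1430-93)/0.94 = 1422.34 C/mm


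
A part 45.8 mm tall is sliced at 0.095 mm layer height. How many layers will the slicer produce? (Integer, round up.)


Layers = ceil(45.8/0.095) = 483


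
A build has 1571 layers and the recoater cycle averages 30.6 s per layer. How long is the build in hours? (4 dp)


t = 1571 * 30.6 / 3600 = 13.3535 hrs


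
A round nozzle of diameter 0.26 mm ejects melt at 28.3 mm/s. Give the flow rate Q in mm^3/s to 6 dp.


A = pi*(0.26/2)^2 = 0.05309292 mm^2
Q = 0.05309292 * 28.3 = 1.50253 mm^3/s


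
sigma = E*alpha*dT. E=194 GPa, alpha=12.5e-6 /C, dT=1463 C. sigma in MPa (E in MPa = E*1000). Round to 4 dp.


sigma = 194*1000 * 12.5e-6 * 1463 = 3547.775 MPa


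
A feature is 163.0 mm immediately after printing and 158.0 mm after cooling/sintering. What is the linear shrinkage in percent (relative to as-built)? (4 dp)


Shrinkage = ((163.0-158.0)/163.0)*100 = 3.0675 %


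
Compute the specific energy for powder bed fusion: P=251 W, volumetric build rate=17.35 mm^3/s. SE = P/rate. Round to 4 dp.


SE = 251 / 17.35 = 14.4669 J/mm^3


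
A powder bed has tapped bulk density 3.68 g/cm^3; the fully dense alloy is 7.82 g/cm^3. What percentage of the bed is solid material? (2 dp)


Packing = (3.68/7.82)*100 = 47.06 %


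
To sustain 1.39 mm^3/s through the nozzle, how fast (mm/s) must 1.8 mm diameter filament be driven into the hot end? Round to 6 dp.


A = pi*(1.8/2)^2 = 2.54469
v = 1.39 / 2.54469 = 0.546235 mm/s


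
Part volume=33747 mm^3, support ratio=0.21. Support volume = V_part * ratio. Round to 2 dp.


V_support = 33747 * 0.21 = 7086.87 mm^3


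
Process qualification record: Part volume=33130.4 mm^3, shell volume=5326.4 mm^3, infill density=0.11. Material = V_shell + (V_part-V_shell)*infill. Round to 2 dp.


V_infill = (33130.4 - 5326.4) * 0.11 = 3058.44
V_total = 5326.4 + 3058.44 = 8384.84 mm^3


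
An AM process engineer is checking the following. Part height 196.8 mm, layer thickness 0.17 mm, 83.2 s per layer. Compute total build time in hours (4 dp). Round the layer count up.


Layers = ceil(196.8/0.17) = 1158
t = 1158 * 83.2 / 3600 = 26.7627 hrs


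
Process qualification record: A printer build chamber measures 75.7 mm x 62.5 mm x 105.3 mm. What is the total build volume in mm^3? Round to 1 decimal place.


V = 75.7 * 62.5 * 105.3 = 498200.6 mm^3


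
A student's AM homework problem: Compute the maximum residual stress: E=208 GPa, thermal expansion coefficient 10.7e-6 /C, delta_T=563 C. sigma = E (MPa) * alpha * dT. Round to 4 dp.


sigma = 208*1000 * 10.7e-6 * 563 = 1253.0128 MPa


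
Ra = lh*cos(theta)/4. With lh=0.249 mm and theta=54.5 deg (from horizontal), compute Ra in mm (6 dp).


Ra = 0.249 * cos(54.5) / 4 = 0.036149 mm


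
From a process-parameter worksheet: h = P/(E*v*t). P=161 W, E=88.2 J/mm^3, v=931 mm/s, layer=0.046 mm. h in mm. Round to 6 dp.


h = 161 / (88.2*931*0.046) = 0.042624 mm


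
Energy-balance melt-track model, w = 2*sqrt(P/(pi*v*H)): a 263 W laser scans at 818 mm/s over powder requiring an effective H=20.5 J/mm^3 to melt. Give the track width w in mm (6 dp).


w = 2*sqrt(263/(pi*818*20.5)) = 0.141312 mm


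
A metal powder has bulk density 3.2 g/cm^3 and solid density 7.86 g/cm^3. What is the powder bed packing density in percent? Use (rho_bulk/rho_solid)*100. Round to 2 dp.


Packing = (3.2/7.86)*100 = 40.71 %


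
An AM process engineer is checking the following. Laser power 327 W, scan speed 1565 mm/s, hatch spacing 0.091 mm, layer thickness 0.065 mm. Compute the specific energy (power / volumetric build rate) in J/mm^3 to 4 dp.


Build rate = 1565 * 0.091 * 0.065 = 9.256975 mm^3/s
SE = 327 / 9.256975 = 35.3247 J/mm^3


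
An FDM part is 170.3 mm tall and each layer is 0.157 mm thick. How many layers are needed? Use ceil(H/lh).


Layers = ceil(170.3/0.157) = 1085


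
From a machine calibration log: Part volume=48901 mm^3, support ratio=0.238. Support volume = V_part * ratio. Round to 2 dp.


V_support = 48901 * 0.238 = 11638.44 mm^3


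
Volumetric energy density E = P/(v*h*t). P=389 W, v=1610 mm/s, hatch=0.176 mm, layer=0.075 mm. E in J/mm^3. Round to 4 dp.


E = 389 / (1610*0.176*0.075) = 18.3042 J/mm^3


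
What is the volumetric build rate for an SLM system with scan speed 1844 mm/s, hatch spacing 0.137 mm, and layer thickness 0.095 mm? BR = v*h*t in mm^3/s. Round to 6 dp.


Rate = 1844 * 0.137 * 0.095 = 23.99966 mm^3/s


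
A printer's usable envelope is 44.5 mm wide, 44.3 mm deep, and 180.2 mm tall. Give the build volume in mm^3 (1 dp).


V = 44.5 * 44.3 * 180.2 = 355237.3 mm^3


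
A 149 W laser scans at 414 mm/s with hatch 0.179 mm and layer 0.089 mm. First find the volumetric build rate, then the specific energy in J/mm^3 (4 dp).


Build rate = 414 * 0.179 * 0.089 = 6.595434 mm^3/s
SE = 149 / 6.595434 = 22.5914 J/mm^3


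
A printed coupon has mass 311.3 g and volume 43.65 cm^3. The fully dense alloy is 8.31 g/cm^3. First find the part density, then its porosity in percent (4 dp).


rho_part = 311.3 / 43.65 = 7.13172967 g/cm^3
Porosity = (1 - 7.13172967/8.31)*100 = 14.1789 %


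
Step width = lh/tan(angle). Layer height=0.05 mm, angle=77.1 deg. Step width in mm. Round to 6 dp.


step = 0.05 / tan(77.1) = 0.011452 mm


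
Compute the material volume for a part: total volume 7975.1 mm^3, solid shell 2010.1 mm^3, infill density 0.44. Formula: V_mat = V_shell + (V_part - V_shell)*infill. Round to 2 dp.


V_infill = (7975.1 - 2010.1) * 0.44 = 2624.6
V_total = 2010.1 + 2624.6 = 4634.7 mm^3


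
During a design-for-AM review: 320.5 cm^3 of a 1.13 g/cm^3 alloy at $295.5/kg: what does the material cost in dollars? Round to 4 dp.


Mass = 320.5*1.13/1000 = 0.362165 kg
Cost = 0.362165 * 295.5 = 107.0198 $


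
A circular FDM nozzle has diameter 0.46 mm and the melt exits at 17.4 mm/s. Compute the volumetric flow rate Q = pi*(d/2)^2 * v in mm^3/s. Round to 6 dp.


A = pi*(0.46/2)^2 = 0.16619025 mm^2
Q = 0.16619025 * 17.4 = 2.89171 mm^3/s


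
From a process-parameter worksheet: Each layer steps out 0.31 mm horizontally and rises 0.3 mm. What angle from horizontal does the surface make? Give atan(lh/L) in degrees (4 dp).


angle = atan(0.3/0.31) = 44.0608 degrees


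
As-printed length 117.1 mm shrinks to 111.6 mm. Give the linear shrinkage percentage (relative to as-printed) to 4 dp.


Shrinkage = ((117.1-111.6)/117.1)*100 = 4.6968 %


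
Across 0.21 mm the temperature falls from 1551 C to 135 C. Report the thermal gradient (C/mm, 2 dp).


G = (1551-135)/0.21 = 6742.86 C/mm


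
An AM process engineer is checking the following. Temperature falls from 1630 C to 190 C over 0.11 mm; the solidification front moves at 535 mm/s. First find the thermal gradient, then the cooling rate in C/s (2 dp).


G = (1630-190)/0.11 = 13090.90909091 C/mm
CR = 13090.90909091 * 535 = 7003636.36 C/s


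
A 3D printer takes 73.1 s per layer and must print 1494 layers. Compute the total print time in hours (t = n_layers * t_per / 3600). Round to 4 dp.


t = 1494 * 73.1 / 3600 = 30.3365 hrs


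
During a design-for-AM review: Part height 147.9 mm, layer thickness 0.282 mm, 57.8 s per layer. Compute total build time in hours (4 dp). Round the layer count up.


Layers = ceil(147.9/0.282) = 525
t = 525 * 57.8 / 3600 = 8.4292 hrs


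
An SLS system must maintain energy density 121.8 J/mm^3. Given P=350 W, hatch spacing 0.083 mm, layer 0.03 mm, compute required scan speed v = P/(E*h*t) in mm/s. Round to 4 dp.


v = 350 / (121.8*0.083*0.03) = 1154.0415 mm/s


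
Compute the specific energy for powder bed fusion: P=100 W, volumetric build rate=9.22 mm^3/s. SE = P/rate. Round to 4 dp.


SE = 100 / 9.22 = 10.846 J/mm^3


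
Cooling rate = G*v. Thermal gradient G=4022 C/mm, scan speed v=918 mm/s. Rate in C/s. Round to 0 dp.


CR = 4022 * 918 = 3692196 C/s


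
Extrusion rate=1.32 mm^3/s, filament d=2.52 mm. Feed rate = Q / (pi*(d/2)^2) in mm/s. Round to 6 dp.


A = pi*(2.52/2)^2 = 4.987592
v = 1.32 / 4.987592 = 0.264657 mm/s


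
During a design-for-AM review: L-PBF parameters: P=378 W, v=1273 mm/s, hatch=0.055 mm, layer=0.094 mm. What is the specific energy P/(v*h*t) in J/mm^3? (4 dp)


Build rate = 1273 * 0.055 * 0.094 = 6.58141 mm^3/s
SE = 378 / 6.58141 = 57.4345 J/mm^3


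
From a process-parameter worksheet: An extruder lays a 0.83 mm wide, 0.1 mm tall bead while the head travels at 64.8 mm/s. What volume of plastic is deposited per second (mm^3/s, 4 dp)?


Rate = 0.83 * 0.1 * 64.8 = 5.3784 mm^3/s


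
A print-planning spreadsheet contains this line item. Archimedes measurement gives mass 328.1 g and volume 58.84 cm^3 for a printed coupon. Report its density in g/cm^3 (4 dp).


rho = 328.1 / 58.84 = 5.5761 g/cm^3


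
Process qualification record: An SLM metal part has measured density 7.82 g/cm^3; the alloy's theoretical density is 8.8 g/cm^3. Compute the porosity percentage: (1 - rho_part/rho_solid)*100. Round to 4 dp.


Porosity = (1-7.82/8.8)*100 = 11.1364 %


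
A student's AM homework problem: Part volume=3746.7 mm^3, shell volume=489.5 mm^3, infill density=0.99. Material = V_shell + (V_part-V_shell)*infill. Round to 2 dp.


V_infill = (3746.7 - 489.5) * 0.99 = 3224.63
V_total = 489.5 + 3224.63 = 3714.13 mm^3


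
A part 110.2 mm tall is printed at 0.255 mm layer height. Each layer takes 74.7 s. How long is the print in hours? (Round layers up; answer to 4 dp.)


Layers = ceil(110.2/0.255) = 433
t = 433 * 74.7 / 3600 = 8.9848 hrs


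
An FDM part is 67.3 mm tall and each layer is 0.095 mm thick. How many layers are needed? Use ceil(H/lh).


Layers = ceil(67.3/0.095) = 709


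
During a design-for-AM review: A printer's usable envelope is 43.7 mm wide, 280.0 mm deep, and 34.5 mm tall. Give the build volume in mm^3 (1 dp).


V = 43.7 * 280.0 * 34.5 = 422142.0 mm^3


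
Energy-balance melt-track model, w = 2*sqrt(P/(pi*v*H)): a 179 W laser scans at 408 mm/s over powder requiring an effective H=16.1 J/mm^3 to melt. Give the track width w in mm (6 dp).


w = 2*sqrt(179/(pi*408*16.1)) = 0.186268 mm


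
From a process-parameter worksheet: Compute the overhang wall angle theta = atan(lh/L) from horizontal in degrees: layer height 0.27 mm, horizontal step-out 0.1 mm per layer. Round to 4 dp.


angle = atan(0.27/0.1) = 69.6769 degrees


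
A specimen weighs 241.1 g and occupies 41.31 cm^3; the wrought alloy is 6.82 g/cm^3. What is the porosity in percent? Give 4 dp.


rho_part = 241.1 / 41.31 = 5.83635924 g/cm^3
Porosity = (1 - 5.83635924/6.82)*100 = 14.4229 %


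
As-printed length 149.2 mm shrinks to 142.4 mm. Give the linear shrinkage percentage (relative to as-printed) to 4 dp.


Shrinkage = ((149.2-142.4)/149.2)*100 = 4.5576 %


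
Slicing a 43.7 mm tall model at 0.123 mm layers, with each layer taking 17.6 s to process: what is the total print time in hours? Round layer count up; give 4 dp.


Layers = ceil(43.7/0.123) = 356
t = 356 * 17.6 / 3600 = 1.7404 hrs


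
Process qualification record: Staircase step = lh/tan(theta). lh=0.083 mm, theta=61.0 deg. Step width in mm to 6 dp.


step = 0.083 / tan(61.0) = 0.046008 mm


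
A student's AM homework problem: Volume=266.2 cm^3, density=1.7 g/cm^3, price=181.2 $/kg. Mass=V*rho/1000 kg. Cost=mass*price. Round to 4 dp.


Mass = 266.2*1.7/1000 = 0.45254 kg
Cost = 0.45254 * 181.2 = 82.0002 $


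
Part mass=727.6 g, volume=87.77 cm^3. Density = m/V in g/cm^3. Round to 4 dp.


rho = 727.6 / 87.77 = 8.2898 g/cm^3


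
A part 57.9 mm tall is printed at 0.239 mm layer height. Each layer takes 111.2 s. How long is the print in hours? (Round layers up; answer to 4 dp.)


Layers = ceil(57.9/0.239) = 243
t = 243 * 111.2 / 3600 = 7.506 hrs


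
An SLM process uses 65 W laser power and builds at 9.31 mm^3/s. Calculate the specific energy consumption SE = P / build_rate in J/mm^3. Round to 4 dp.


SE = 65 / 9.31 = 6.9817 J/mm^3


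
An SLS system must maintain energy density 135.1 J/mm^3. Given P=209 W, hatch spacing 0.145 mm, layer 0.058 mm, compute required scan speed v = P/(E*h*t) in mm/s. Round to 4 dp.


v = 209 / (135.1*0.145*0.058) = 183.9479 mm/s


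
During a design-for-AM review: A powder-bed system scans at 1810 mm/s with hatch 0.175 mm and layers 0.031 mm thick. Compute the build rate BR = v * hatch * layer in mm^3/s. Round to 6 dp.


Rate = 1810 * 0.175 * 0.031 = 9.81925 mm^3/s


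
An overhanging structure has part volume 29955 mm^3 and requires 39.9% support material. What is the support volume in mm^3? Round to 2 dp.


V_support = 29955 * 0.399 = 11952.05 mm^3


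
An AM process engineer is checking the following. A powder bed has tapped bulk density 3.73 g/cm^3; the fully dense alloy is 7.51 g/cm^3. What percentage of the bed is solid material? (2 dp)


Packing = (3.73/7.51)*100 = 49.67 %


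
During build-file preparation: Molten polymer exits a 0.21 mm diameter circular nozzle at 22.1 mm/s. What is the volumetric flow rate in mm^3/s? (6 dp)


A = pi*(0.21/2)^2 = 0.03463606 mm^2
Q = 0.03463606 * 22.1 = 0.765457 mm^3/s


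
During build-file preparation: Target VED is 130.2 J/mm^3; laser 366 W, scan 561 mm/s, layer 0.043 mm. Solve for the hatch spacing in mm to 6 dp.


h = 366 / (130.2*561*0.043) = 0.11653 mm


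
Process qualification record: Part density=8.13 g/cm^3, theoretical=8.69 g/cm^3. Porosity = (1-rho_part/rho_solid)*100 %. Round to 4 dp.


Porosity = (1-8.13/8.69)*100 = 6.4442 %


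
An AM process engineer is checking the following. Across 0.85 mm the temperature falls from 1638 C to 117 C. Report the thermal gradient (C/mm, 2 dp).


G = (1638-117)/0.85 = 1789.41 C/mm


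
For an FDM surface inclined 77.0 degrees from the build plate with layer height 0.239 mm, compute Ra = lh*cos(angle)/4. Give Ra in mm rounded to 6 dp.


Ra = 0.239 * cos(77.0) / 4 = 0.013441 mm


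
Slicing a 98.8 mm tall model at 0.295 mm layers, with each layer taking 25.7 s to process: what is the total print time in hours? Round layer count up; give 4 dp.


Layers = ceil(98.8/0.295) = 335
t = 335 * 25.7 / 3600 = 2.3915 hrs


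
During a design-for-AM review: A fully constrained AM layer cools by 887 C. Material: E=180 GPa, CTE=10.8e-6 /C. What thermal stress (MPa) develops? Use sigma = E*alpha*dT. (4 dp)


sigma = 180*1000 * 10.8e-6 * 887 = 1724.328 MPa


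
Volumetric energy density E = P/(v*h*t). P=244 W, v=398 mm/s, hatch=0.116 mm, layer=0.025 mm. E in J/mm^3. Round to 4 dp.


E = 244 / (398*0.116*0.025) = 211.4018 J/mm^3


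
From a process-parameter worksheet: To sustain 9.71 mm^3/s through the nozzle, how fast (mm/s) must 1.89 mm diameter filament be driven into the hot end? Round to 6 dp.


A = pi*(1.89/2)^2 = 2.805521
v = 9.71 / 2.805521 = 3.461033 mm/s


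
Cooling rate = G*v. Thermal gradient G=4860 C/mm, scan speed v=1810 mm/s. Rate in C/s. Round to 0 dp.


CR = 4860 * 1810 = 8796600 C/s


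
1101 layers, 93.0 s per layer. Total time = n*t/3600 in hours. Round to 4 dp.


t = 1101 * 93.0 / 3600 = 28.4425 hrs


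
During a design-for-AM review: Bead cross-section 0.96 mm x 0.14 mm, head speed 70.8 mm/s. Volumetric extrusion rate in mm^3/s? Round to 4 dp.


Rate = 0.96 * 0.14 * 70.8 = 9.5155 mm^3/s


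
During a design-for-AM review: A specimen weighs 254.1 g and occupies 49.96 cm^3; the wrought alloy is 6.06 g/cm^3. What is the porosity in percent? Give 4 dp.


rho_part = 254.1 / 49.96 = 5.08606886 g/cm^3
Porosity = (1 - 5.08606886/6.06)*100 = 16.0715 %


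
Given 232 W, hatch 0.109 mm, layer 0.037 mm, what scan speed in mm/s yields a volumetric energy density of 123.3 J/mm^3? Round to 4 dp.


v = 232 / (123.3*0.109*0.037) = 466.5484 mm/s


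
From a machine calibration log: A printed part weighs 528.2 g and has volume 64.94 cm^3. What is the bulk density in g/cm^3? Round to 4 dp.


rho = 528.2 / 64.94 = 8.1337 g/cm^3


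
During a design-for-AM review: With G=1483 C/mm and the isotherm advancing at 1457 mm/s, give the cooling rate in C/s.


CR = 1483 * 1457 = 2160731 C/s


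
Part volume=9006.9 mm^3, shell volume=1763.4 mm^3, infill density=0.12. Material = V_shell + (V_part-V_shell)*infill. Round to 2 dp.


V_infill = (9006.9 - 1763.4) * 0.12 = 869.22
V_total = 1763.4 + 869.22 = 2632.62 mm^3


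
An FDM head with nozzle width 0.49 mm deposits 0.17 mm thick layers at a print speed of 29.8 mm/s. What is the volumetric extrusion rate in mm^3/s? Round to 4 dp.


Rate = 0.49 * 0.17 * 29.8 = 2.4823 mm^3/s


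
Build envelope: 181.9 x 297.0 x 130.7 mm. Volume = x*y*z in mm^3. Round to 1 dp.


V = 181.9 * 297.0 * 130.7 = 7060976.0 mm^3


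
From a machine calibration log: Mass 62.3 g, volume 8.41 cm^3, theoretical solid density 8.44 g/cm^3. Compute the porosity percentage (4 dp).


rho_part = 62.3 / 8.41 = 7.4078478 g/cm^3
Porosity = (1 - 7.4078478/8.44)*100 = 12.2293 %


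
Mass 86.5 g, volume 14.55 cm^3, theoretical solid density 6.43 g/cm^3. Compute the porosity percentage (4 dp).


rho_part = 86.5 / 14.55 = 5.94501718 g/cm^3
Porosity = (1 - 5.94501718/6.43)*100 = 7.5425 %


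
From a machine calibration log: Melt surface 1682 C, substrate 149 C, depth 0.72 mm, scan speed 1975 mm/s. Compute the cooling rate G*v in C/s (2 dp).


G = (1682-149)/0.72 = 2129.16666667 C/mm
CR = 2129.16666667 * 1975 = 4205104.17 C/s


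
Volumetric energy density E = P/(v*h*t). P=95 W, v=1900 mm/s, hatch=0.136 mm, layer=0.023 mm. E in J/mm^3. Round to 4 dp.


E = 95 / (1900*0.136*0.023) = 15.9847 J/mm^3


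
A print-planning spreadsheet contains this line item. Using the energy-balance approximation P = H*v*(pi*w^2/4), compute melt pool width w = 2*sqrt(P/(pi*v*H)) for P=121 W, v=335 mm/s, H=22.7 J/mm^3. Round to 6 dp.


w = 2*sqrt(121/(pi*335*22.7)) = 0.142335 mm


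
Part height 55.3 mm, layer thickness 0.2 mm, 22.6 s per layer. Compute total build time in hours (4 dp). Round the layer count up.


Layers = ceil(55.3/0.2) = 277
t = 277 * 22.6 / 3600 = 1.7389 hrs


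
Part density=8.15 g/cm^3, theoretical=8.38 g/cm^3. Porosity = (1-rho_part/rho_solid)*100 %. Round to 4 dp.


Porosity = (1-8.15/8.38)*100 = 2.7446 %


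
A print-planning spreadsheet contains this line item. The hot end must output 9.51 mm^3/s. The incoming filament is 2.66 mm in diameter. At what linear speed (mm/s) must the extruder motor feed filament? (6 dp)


A = pi*(2.66/2)^2 = 5.557163
v = 9.51 / 5.557163 = 1.711305 mm/s


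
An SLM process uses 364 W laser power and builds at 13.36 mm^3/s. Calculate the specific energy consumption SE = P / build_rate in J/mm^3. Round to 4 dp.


SE = 364 / 13.36 = 27.2455 J/mm^3


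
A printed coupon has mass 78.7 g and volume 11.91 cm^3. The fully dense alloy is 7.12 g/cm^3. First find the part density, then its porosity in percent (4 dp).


rho_part = 78.7 / 11.91 = 6.60789253 g/cm^3
Porosity = (1 - 6.60789253/7.12)*100 = 7.1925 %


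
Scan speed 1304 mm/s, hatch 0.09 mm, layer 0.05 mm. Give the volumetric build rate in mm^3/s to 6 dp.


Rate = 1304 * 0.09 * 0.05 = 5.868 mm^3/s


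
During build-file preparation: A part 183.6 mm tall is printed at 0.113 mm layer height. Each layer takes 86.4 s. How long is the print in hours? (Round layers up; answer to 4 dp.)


Layers = ceil(183.6/0.113) = 1625
t = 1625 * 86.4 / 3600 = 39.0 hrs


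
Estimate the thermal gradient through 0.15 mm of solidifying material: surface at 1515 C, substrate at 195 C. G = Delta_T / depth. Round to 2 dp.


G = (1515-195)/0.15 = 8800.0 C/mm


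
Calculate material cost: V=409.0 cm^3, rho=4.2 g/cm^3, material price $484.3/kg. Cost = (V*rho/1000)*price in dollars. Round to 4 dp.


Mass = 409.0*4.2/1000 = 1.7178 kg
Cost = 1.7178 * 484.3 = 831.9305 $


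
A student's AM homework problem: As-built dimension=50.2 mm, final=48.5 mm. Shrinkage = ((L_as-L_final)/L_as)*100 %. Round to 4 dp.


Shrinkage = ((50.2-48.5)/50.2)*100 = 3.3865 %


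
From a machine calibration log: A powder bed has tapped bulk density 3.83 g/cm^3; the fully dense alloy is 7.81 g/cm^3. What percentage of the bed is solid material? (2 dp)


Packing = (3.83/7.81)*100 = 49.04 %


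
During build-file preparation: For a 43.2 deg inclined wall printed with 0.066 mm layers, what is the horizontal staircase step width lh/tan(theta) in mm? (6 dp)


step = 0.066 / tan(43.2) = 0.070283 mm


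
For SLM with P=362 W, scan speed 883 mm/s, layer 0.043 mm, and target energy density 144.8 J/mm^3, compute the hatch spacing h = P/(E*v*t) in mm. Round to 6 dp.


h = 362 / (144.8*883*0.043) = 0.065843 mm


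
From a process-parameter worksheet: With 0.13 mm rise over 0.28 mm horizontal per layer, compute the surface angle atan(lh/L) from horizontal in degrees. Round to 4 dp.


angle = atan(0.13/0.28) = 24.9048 degrees


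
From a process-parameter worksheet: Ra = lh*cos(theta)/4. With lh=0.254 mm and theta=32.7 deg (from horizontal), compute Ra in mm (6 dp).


Ra = 0.254 * cos(32.7) / 4 = 0.053436 mm


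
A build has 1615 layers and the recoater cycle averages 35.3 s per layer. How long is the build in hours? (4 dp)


t = 1615 * 35.3 / 3600 = 15.836 hrs


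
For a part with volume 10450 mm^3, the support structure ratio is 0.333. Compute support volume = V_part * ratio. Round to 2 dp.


V_support = 10450 * 0.333 = 3479.85 mm^3


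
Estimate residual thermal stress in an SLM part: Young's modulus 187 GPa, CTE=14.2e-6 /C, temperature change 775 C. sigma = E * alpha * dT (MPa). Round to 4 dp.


sigma = 187*1000 * 14.2e-6 * 775 = 2057.935 MPa


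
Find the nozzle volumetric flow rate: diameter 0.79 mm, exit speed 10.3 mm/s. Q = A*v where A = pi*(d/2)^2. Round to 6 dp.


A = pi*(0.79/2)^2 = 0.49016699 mm^2
Q = 0.49016699 * 10.3 = 5.04872 mm^3/s


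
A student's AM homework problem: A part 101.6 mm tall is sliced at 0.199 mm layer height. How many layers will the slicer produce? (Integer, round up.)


Layers = ceil(101.6/0.199) = 511


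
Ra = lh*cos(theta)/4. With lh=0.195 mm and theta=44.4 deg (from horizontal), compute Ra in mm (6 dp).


Ra = 0.195 * cos(44.4) / 4 = 0.034831 mm


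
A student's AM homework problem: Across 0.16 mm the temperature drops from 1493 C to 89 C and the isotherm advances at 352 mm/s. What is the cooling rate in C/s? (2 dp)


G = (1493-89)/0.16 = 8775.0 C/mm
CR = 8775.0 * 352 = 3088800.0 C/s


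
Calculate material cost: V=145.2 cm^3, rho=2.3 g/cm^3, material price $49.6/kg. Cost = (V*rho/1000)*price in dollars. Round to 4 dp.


Mass = 145.2*2.3/1000 = 0.33396 kg
Cost = 0.33396 * 49.6 = 16.5644 $


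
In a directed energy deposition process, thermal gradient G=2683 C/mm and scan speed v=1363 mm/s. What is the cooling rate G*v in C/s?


CR = 2683 * 1363 = 3656929 C/s


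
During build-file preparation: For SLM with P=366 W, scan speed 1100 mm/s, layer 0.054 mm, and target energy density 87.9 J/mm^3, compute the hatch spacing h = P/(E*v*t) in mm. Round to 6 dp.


h = 366 / (87.9*1100*0.054) = 0.070098 mm


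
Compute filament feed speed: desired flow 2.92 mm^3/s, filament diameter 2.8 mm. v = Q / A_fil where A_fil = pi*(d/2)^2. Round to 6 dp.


A = pi*(2.8/2)^2 = 6.157522
v = 2.92 / 6.157522 = 0.474217 mm/s


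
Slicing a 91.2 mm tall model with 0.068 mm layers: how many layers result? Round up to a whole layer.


Layers = ceil(91.2/0.068) = 1342


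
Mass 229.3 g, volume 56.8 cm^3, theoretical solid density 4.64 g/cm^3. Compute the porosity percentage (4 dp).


rho_part = 229.3 / 56.8 = 4.03697183 g/cm^3
Porosity = (1 - 4.03697183/4.64)*100 = 12.9963 %


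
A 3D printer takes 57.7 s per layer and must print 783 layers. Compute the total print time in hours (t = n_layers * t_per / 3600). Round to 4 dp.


t = 783 * 57.7 / 3600 = 12.5498 hrs


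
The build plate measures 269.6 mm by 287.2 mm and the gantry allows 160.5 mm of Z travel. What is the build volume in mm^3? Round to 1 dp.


V = 269.6 * 287.2 * 160.5 = 12427373.8 mm^3


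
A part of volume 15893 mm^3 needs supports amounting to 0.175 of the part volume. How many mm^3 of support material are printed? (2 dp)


V_support = 15893 * 0.175 = 2781.28 mm^3


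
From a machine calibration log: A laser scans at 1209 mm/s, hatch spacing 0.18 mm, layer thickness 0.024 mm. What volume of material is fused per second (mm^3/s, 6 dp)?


Rate = 1209 * 0.18 * 0.024 = 5.22288 mm^3/s


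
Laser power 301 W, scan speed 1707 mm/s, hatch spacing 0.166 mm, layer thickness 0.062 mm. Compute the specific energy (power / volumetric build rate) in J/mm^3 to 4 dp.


Build rate = 1707 * 0.166 * 0.062 = 17.568444 mm^3/s
SE = 301 / 17.568444 = 17.133 J/mm^3


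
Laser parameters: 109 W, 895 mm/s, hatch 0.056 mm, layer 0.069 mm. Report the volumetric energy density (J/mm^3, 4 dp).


E = 109 / (895*0.056*0.069) = 31.5186 J/mm^3


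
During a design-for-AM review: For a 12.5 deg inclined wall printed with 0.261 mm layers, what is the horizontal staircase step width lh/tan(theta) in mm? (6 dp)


step = 0.261 / tan(12.5) = 1.177295 mm


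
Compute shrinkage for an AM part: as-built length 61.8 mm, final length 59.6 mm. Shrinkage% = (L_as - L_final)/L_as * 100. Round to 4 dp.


Shrinkage = ((61.8-59.6)/61.8)*100 = 3.5599 %


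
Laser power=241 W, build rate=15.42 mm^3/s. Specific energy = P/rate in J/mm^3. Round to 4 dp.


SE = 241 / 15.42 = 15.6291 J/mm^3


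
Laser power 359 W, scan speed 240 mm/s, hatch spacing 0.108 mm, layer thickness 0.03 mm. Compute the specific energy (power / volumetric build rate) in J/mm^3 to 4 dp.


Build rate = 240 * 0.108 * 0.03 = 0.7776 mm^3/s
SE = 359 / 0.7776 = 461.677 J/mm^3


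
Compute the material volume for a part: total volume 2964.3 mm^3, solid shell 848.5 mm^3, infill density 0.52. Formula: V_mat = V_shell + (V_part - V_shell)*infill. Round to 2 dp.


V_infill = (2964.3 - 848.5) * 0.52 = 1100.22
V_total = 848.5 + 1100.22 = 1948.72 mm^3


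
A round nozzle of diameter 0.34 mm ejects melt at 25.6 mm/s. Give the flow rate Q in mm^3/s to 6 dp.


A = pi*(0.34/2)^2 = 0.09079203 mm^2
Q = 0.09079203 * 25.6 = 2.324276 mm^3/s


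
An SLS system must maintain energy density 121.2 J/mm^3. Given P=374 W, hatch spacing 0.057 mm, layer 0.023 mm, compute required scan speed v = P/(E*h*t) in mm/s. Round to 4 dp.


v = 374 / (121.2*0.057*0.023) = 2353.7823 mm/s


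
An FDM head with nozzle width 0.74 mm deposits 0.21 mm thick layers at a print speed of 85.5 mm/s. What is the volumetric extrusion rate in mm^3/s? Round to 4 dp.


Rate = 0.74 * 0.21 * 85.5 = 13.2867 mm^3/s


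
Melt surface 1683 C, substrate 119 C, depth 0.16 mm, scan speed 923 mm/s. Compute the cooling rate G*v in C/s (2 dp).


G = (1683-119)/0.16 = 9775.0 C/mm
CR = 9775.0 * 923 = 9022325.0 C/s


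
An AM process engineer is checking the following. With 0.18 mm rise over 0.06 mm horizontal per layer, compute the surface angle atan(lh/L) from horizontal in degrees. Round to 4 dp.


angle = atan(0.18/0.06) = 71.5651 degrees


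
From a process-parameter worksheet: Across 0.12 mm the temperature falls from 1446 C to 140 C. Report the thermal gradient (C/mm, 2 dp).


G = (1446-140)/0.12 = 10883.33 C/mm


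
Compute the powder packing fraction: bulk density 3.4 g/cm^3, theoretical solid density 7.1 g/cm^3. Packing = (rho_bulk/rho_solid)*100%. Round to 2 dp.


Packing = (3.4/7.1)*100 = 47.89 %


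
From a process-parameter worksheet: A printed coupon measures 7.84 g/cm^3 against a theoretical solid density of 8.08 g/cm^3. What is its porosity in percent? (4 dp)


Porosity = (1-7.84/8.08)*100 = 2.9703 %


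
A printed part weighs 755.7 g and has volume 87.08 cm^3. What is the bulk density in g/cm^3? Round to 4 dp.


rho = 755.7 / 87.08 = 8.6782 g/cm^3
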